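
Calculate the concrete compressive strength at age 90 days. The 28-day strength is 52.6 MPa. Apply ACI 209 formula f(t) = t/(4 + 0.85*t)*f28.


f(90) = 90 / (4 + 0.85 * 90) * 52.6
= 90 / 80.5 * 52.6
= 58.81 MPa

58.81


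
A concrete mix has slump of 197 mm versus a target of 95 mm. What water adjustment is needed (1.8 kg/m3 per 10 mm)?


Difference = 95 - 197 = -102 mm
Water adjustment = -102 * 1.8 / 10 = -18.4 kg/m3

-18.4


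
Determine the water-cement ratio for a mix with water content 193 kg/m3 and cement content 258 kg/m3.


w/c = water / cement
w/c = 193 / 258 = 0.748

0.748


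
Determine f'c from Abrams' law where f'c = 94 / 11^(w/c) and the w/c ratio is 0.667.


f'c = 94 / 11^0.667
= 94 / 4.95
= 18.99 MPa

18.99


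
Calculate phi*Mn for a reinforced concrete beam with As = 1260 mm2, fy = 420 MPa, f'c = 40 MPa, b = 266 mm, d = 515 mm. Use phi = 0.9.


a = As * fy / (0.85 * f'c * b)
= 1260 * 420 / (0.85 * 40 * 266)
= 58.5139 mm
Mn = As * fy * (d - a/2) / 10^6
= 257.0552 kN-m
phi*Mn = 0.9 * 257.0552 = 231.35 kN-m

231.35


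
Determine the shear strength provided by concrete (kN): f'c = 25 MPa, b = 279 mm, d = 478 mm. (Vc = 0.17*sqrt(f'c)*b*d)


Vc = 0.17 * sqrt(25) * 279 * 478 / 1000
= 113.36 kN

113.36


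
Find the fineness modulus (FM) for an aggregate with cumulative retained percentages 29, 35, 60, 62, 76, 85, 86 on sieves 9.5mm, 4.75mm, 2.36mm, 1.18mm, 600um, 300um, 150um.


FM = sum(cumulative % retained) / 100
= 433 / 100
= 4.33

4.33


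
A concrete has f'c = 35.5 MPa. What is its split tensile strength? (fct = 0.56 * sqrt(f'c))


fct = 0.56 * sqrt(35.5)
= 0.56 * 5.958
= 3.337 MPa

3.337


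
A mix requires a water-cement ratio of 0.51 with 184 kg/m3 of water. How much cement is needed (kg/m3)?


Cement = water / (w/c)
= 184 / 0.51
= 360.8 kg/m3

360.8


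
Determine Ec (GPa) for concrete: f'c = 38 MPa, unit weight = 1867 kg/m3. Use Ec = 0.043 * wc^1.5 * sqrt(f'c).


Ec = 0.043 * 1867^1.5 * sqrt(38) / 1000
= 21.38 GPa

21.38


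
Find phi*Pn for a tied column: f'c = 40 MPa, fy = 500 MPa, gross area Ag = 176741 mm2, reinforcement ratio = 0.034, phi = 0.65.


Ast = rho * Ag = 0.034 * 176741 = 6009.194 mm2
phi*Pn = 0.65 * 0.80 * (0.85 * 40 * (176741 - 6009.194) + 500 * 6009.194) / 1000
= 4580.93 kN

4580.93


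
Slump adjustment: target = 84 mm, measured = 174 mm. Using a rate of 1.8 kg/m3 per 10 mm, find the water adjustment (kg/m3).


Difference = 84 - 174 = -90 mm
Water adjustment = -90 * 1.8 / 10 = -16.2 kg/m3

-16.2


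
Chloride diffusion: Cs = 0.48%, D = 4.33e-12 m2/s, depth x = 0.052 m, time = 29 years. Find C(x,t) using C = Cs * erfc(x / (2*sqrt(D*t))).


t_seconds = 29 * 365.25 * 24 * 3600 = 915170400.0 s
arg = 0.052 / (2 * sqrt(4.33e-12 * 915170400.0))
= 0.413
erfc(0.413) = 0.5591
C = 0.48 * 0.5591 = 0.2684%

0.2684


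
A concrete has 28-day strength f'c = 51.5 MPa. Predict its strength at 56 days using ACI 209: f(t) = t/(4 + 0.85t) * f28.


f(56) = 56 / (4 + 0.85 * 56) * 51.5
= 56 / 51.6 * 51.5
= 55.89 MPa

55.89


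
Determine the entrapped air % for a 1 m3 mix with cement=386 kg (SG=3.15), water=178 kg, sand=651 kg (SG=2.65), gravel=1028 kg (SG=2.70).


Vol cement = 386 / (3.15 * 1000) = 0.12254 m3
Vol water = 178 / 1000 = 0.178 m3
Vol sand = 651 / (2.65 * 1000) = 0.24566 m3
Vol gravel = 1028 / (2.70 * 1000) = 0.380741 m3
Total solid + water volume = 0.926941 m3
Air = (1 - 0.926941) * 100 = 7.31%

7.31


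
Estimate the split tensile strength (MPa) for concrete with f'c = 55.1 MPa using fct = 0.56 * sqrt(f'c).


fct = 0.56 * sqrt(55.1)
= 0.56 * 7.423
= 4.157 MPa

4.157


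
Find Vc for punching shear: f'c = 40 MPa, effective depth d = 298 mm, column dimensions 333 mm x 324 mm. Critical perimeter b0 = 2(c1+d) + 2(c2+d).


b0 = 2*(333 + 298) + 2*(324 + 298) = 2506 mm
Vc = 0.33 * sqrt(40) * 2506 * 298 / 1000
= 1558.62 kN

1558.62


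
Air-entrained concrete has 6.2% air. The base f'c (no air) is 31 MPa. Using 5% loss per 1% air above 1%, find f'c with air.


Strength loss = (6.2 - 1) * 5 = 26.0%
f'c = 31 * (1 - 26.0/100)
= 22.94 MPa

22.94


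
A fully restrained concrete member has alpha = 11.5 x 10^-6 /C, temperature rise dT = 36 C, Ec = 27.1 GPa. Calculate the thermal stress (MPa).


sigma = alpha * dT * Ec
= 11.5e-6 * 36 * 27.1 * 1000
= 11.219 MPa

11.219


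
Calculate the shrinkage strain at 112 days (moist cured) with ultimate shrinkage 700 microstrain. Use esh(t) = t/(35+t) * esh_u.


esh(112) = 112 / (35 + 112) * 700
= 112 / 147 * 700
= 533.3 microstrain

533.3


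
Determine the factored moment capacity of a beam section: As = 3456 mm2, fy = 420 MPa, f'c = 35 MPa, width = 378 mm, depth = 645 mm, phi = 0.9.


a = As * fy / (0.85 * f'c * b)
= 3456 * 420 / (0.85 * 35 * 378)
= 129.0756 mm
Mn = As * fy * (d - a/2) / 10^6
= 842.5525 kN-m
phi*Mn = 0.9 * 842.5525 = 758.3 kN-m

758.3


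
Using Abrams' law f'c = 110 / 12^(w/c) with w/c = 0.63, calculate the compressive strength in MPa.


f'c = 110 / 12^0.63
= 110 / 4.785
= 22.99 MPa

22.99


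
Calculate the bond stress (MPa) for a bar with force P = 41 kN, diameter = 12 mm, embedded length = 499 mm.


u = P / (pi * db * ld)
= 41 * 1000 / (pi * 12 * 499)
= 2.179 MPa

2.179


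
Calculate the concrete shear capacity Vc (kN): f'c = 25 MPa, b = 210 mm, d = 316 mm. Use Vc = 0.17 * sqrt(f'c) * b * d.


Vc = 0.17 * sqrt(25) * 210 * 316 / 1000
= 56.41 kN

56.41


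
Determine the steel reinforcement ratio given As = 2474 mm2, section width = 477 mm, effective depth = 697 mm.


rho = As / (b * d)
= 2474 / (477 * 697)
= 0.0074

0.0074


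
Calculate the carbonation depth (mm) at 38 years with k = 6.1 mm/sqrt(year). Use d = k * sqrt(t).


depth = k * sqrt(t)
= 6.1 * sqrt(38)
= 37.6 mm

37.6


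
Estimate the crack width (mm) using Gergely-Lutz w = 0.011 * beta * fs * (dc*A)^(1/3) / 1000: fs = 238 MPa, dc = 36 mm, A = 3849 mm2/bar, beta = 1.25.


w = 0.011 * beta * fs * (dc * A)^(1/3) / 1000
= 0.011 * 1.25 * 238 * (36 * 3849)^(1/3) / 1000
= 0.169 mm

0.169


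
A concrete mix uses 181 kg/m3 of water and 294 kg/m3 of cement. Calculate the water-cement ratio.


w/c = water / cement
w/c = 181 / 294 = 0.616

0.616


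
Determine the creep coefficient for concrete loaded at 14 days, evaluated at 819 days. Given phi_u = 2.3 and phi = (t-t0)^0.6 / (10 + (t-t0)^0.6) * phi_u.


dt = 819 - 14 = 805
phi = 805^0.6 / (10 + 805^0.6) * 2.3
= 1.948

1.948


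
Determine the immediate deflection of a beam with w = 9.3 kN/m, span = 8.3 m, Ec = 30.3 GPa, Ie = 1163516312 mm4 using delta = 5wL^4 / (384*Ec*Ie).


Convert: L = 8.3 m = 8300 mm, Ec = 30.3 GPa = 30300 MPa
delta = 5 * 9.3 * 8300^4 / (384 * 30300 * 1163516312)
= 16.3 mm

16.3


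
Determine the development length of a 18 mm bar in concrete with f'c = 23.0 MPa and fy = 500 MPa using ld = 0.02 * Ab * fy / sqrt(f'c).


Ab = pi * 18^2 / 4 = 254.469 mm2
ld = 0.02 * 254.469 * 500 / sqrt(23.0)
= 530.6 mm

530.6


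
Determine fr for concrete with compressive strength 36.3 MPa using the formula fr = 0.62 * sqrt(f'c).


fr = 0.62 * sqrt(36.3)
= 3.735 MPa

3.735


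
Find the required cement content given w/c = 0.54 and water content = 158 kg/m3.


Cement = water / (w/c)
= 158 / 0.54
= 292.6 kg/m3

292.6


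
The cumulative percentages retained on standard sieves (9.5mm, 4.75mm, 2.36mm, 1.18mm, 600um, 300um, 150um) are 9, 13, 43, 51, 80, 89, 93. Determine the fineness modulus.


FM = sum(cumulative % retained) / 100
= 378 / 100
= 3.78

3.78


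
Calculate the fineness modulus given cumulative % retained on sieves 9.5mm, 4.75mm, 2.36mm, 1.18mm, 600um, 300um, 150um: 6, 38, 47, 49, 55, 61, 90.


FM = sum(cumulative % retained) / 100
= 346 / 100
= 3.46

3.46


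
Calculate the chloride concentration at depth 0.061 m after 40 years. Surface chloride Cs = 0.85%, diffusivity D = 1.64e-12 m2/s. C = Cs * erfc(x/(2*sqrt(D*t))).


t_seconds = 40 * 365.25 * 24 * 3600 = 1262304000.0 s
arg = 0.061 / (2 * sqrt(1.64e-12 * 1262304000.0))
= 0.6703
erfc(0.6703) = 0.3431
C = 0.85 * 0.3431 = 0.2917%

0.2917


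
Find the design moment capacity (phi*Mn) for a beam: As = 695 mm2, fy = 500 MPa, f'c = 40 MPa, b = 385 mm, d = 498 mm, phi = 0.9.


a = As * fy / (0.85 * f'c * b)
= 695 * 500 / (0.85 * 40 * 385)
= 26.547 mm
Mn = As * fy * (d - a/2) / 10^6
= 168.4425 kN-m
phi*Mn = 0.9 * 168.4425 = 151.6 kN-m

151.6


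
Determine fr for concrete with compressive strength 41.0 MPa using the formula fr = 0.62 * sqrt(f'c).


fr = 0.62 * sqrt(41.0)
= 3.97 MPa

3.97


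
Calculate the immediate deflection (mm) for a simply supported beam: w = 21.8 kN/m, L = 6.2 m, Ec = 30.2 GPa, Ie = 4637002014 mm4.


Convert: L = 6.2 m = 6200 mm, Ec = 30.2 GPa = 30200 MPa
delta = 5 * 21.8 * 6200^4 / (384 * 30200 * 4637002014)
= 3.0 mm

3.0


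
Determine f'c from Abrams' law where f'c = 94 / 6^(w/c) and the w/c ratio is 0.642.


f'c = 94 / 6^0.642
= 94 / 3.159
= 29.75 MPa

29.75


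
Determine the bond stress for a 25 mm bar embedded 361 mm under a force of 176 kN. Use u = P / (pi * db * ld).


u = P / (pi * db * ld)
= 176 * 1000 / (pi * 25 * 361)
= 6.207 MPa

6.207


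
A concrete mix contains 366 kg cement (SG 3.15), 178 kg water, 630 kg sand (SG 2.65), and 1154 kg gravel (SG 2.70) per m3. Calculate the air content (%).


Vol cement = 366 / (3.15 * 1000) = 0.11619 m3
Vol water = 178 / 1000 = 0.178 m3
Vol sand = 630 / (2.65 * 1000) = 0.237736 m3
Vol gravel = 1154 / (2.70 * 1000) = 0.427407 m3
Total solid + water volume = 0.959334 m3
Air = (1 - 0.959334) * 100 = 4.07%

4.07


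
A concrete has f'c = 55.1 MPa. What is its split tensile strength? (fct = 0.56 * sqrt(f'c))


fct = 0.56 * sqrt(55.1)
= 0.56 * 7.423
= 4.157 MPa

4.157


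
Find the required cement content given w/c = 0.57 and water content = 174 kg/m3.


Cement = water / (w/c)
= 174 / 0.57
= 305.3 kg/m3

305.3


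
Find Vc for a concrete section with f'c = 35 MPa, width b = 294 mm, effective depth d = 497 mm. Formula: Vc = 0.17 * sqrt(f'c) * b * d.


Vc = 0.17 * sqrt(35) * 294 * 497 / 1000
= 146.96 kN

146.96


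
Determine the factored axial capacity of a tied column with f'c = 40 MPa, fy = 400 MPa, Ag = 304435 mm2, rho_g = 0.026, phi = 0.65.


Ast = rho * Ag = 0.026 * 304435 = 7915.31 mm2
phi*Pn = 0.65 * 0.80 * (0.85 * 40 * (304435 - 7915.31) + 400 * 7915.31) / 1000
= 6888.85 kN

6888.85


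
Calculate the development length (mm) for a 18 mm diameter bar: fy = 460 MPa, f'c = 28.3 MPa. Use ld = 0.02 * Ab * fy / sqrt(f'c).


Ab = pi * 18^2 / 4 = 254.469 mm2
ld = 0.02 * 254.469 * 460 / sqrt(28.3)
= 440.1 mm

440.1


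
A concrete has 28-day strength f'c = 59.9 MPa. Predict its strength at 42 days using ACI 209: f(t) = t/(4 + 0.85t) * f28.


f(42) = 42 / (4 + 0.85 * 42) * 59.9
= 42 / 39.7 * 59.9
= 63.37 MPa

63.37


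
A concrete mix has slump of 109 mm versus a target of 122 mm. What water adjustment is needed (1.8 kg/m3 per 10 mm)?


Difference = 122 - 109 = 13 mm
Water adjustment = 13 * 1.8 / 10 = 2.3 kg/m3

2.3


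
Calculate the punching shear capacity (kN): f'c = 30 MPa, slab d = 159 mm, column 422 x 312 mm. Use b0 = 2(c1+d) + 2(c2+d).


b0 = 2*(422 + 159) + 2*(312 + 159) = 2104 mm
Vc = 0.33 * sqrt(30) * 2104 * 159 / 1000
= 604.67 kN

604.67


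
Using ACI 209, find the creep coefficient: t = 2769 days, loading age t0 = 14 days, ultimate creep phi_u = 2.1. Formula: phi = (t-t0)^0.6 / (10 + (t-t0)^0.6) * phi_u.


dt = 2769 - 14 = 2755
phi = 2755^0.6 / (10 + 2755^0.6) * 2.1
= 1.933

1.933


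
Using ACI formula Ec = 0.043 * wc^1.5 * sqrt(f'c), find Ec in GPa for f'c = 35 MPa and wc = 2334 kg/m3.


Ec = 0.043 * 2334^1.5 * sqrt(35) / 1000
= 28.68 GPa

28.68


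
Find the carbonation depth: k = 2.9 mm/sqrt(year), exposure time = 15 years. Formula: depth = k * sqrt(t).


depth = k * sqrt(t)
= 2.9 * sqrt(15)
= 11.23 mm

11.23


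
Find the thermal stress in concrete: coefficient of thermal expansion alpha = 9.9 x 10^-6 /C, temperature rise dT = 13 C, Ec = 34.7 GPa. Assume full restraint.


sigma = alpha * dT * Ec
= 9.9e-6 * 13 * 34.7 * 1000
= 4.466 MPa

4.466


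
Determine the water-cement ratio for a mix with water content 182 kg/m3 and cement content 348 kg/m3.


w/c = water / cement
w/c = 182 / 348 = 0.523

0.523


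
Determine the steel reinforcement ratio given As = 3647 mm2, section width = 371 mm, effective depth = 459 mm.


rho = As / (b * d)
= 3647 / (371 * 459)
= 0.0214

0.0214


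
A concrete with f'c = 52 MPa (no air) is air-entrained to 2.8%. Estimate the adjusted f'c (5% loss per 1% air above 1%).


Strength loss = (2.8 - 1) * 5 = 9.0%
f'c = 52 * (1 - 9.0/100)
= 47.32 MPa

47.32


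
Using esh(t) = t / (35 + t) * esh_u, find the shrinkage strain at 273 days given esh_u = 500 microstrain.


esh(273) = 273 / (35 + 273) * 500
= 273 / 308 * 500
= 443.2 microstrain

443.2


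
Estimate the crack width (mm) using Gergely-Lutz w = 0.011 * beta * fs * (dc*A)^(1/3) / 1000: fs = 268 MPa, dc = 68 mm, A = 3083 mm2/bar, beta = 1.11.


w = 0.011 * beta * fs * (dc * A)^(1/3) / 1000
= 0.011 * 1.11 * 268 * (68 * 3083)^(1/3) / 1000
= 0.194 mm

0.194


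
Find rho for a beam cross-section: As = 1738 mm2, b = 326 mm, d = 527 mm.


rho = As / (b * d)
= 1738 / (326 * 527)
= 0.0101

0.0101


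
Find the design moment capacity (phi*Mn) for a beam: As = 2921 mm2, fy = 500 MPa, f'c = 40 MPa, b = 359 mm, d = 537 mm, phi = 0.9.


a = As * fy / (0.85 * f'c * b)
= 2921 * 500 / (0.85 * 40 * 359)
= 119.6543 mm
Mn = As * fy * (d - a/2) / 10^6
= 696.911 kN-m
phi*Mn = 0.9 * 696.911 = 627.22 kN-m

627.22


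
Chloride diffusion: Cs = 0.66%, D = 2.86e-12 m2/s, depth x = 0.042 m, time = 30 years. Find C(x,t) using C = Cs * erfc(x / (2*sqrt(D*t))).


t_seconds = 30 * 365.25 * 24 * 3600 = 946728000.0 s
arg = 0.042 / (2 * sqrt(2.86e-12 * 946728000.0))
= 0.4036
erfc(0.4036) = 0.5682
C = 0.66 * 0.5682 = 0.375%

0.375


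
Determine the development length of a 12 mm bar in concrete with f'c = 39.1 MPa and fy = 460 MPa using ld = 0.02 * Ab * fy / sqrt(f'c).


Ab = pi * 12^2 / 4 = 113.097 mm2
ld = 0.02 * 113.097 * 460 / sqrt(39.1)
= 166.4 mm

166.4


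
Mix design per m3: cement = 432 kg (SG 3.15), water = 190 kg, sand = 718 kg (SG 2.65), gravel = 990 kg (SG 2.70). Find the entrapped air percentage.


Vol cement = 432 / (3.15 * 1000) = 0.137143 m3
Vol water = 190 / 1000 = 0.19 m3
Vol sand = 718 / (2.65 * 1000) = 0.270943 m3
Vol gravel = 990 / (2.70 * 1000) = 0.366667 m3
Total solid + water volume = 0.964753 m3
Air = (1 - 0.964753) * 100 = 3.52%

3.52


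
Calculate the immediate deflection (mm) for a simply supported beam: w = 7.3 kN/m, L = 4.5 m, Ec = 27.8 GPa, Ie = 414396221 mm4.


Convert: L = 4.5 m = 4500 mm, Ec = 27.8 GPa = 27800 MPa
delta = 5 * 7.3 * 4500^4 / (384 * 27800 * 414396221)
= 3.38 mm

3.38


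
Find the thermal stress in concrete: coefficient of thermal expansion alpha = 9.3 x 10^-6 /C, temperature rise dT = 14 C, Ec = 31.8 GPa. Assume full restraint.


sigma = alpha * dT * Ec
= 9.3e-6 * 14 * 31.8 * 1000
= 4.14 MPa

4.14


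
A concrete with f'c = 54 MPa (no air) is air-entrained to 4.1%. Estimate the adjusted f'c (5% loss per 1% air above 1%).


Strength loss = (4.1 - 1) * 5 = 15.5%
f'c = 54 * (1 - 15.5/100)
= 45.63 MPa

45.63


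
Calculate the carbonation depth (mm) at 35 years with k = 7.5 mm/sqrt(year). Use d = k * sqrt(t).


depth = k * sqrt(t)
= 7.5 * sqrt(35)
= 44.37 mm

44.37


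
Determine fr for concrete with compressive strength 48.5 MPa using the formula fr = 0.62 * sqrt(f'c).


fr = 0.62 * sqrt(48.5)
= 4.318 MPa

4.318


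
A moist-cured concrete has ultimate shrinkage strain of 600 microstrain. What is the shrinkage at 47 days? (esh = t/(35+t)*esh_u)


esh(47) = 47 / (35 + 47) * 600
= 47 / 82 * 600
= 343.9 microstrain

343.9


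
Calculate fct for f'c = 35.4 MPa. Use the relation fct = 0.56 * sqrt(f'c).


fct = 0.56 * sqrt(35.4)
= 0.56 * 5.95
= 3.332 MPa

3.332


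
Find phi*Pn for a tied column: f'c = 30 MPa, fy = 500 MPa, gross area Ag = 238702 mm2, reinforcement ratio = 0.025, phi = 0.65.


Ast = rho * Ag = 0.025 * 238702 = 5967.55 mm2
phi*Pn = 0.65 * 0.80 * (0.85 * 30 * (238702 - 5967.55) + 500 * 5967.55) / 1000
= 4637.62 kN

4637.62


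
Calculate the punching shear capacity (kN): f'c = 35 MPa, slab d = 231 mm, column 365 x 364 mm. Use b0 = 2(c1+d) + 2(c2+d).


b0 = 2*(365 + 231) + 2*(364 + 231) = 2382 mm
Vc = 0.33 * sqrt(35) * 2382 * 231 / 1000
= 1074.24 kN

1074.24


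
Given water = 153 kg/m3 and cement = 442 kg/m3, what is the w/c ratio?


w/c = water / cement
w/c = 153 / 442 = 0.346

0.346


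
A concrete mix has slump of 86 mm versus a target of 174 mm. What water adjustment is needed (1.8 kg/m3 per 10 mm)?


Difference = 174 - 86 = 88 mm
Water adjustment = 88 * 1.8 / 10 = 15.8 kg/m3

15.8


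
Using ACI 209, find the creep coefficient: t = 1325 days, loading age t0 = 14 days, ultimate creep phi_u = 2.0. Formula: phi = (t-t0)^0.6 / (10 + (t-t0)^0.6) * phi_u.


dt = 1325 - 14 = 1311
phi = 1311^0.6 / (10 + 1311^0.6) * 2.0
= 1.763

1.763


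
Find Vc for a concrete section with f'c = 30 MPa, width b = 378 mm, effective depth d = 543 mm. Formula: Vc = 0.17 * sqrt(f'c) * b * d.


Vc = 0.17 * sqrt(30) * 378 * 543 / 1000
= 191.12 kN

191.12


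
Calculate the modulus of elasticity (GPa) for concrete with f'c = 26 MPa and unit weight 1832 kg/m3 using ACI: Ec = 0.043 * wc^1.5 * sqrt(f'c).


Ec = 0.043 * 1832^1.5 * sqrt(26) / 1000
= 17.19 GPa

17.19


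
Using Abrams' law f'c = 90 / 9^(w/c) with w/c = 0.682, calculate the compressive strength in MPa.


f'c = 90 / 9^0.682
= 90 / 4.475
= 20.11 MPa

20.11


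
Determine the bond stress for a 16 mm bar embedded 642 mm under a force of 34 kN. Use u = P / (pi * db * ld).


u = P / (pi * db * ld)
= 34 * 1000 / (pi * 16 * 642)
= 1.054 MPa

1.054


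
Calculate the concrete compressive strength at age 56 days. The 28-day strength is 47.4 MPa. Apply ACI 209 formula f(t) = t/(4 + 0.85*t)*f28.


f(56) = 56 / (4 + 0.85 * 56) * 47.4
= 56 / 51.6 * 47.4
= 51.44 MPa

51.44


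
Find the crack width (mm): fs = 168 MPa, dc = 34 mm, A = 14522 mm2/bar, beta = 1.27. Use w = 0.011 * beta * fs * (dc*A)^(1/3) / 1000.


w = 0.011 * beta * fs * (dc * A)^(1/3) / 1000
= 0.011 * 1.27 * 168 * (34 * 14522)^(1/3) / 1000
= 0.185 mm

0.185


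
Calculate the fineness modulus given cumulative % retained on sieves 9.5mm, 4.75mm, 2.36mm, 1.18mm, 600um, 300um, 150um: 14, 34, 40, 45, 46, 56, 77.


FM = sum(cumulative % retained) / 100
= 312 / 100
= 3.12

3.12


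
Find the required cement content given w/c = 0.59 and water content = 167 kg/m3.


Cement = water / (w/c)
= 167 / 0.59
= 283.1 kg/m3

283.1


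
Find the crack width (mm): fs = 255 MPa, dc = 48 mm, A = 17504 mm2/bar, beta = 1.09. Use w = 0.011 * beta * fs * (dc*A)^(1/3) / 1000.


w = 0.011 * beta * fs * (dc * A)^(1/3) / 1000
= 0.011 * 1.09 * 255 * (48 * 17504)^(1/3) / 1000
= 0.289 mm

0.289


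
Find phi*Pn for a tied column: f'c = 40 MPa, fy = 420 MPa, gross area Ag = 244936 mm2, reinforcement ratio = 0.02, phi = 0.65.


Ast = rho * Ag = 0.02 * 244936 = 4898.72 mm2
phi*Pn = 0.65 * 0.80 * (0.85 * 40 * (244936 - 4898.72) + 420 * 4898.72) / 1000
= 5313.74 kN

5313.74


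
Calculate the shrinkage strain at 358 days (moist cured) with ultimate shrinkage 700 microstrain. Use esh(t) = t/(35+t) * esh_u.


esh(358) = 358 / (35 + 358) * 700
= 358 / 393 * 700
= 637.7 microstrain

637.7


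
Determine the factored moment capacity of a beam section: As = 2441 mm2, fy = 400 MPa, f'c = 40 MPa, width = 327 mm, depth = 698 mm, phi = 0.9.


a = As * fy / (0.85 * f'c * b)
= 2441 * 400 / (0.85 * 40 * 327)
= 87.8216 mm
Mn = As * fy * (d - a/2) / 10^6
= 638.6527 kN-m
phi*Mn = 0.9 * 638.6527 = 574.79 kN-m

574.79


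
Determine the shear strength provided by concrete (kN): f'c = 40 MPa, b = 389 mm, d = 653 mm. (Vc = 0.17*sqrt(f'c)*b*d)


Vc = 0.17 * sqrt(40) * 389 * 653 / 1000
= 273.11 kN

273.11


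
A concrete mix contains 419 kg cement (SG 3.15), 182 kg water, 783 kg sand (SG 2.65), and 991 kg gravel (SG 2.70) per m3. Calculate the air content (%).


Vol cement = 419 / (3.15 * 1000) = 0.133016 m3
Vol water = 182 / 1000 = 0.182 m3
Vol sand = 783 / (2.65 * 1000) = 0.295472 m3
Vol gravel = 991 / (2.70 * 1000) = 0.367037 m3
Total solid + water volume = 0.977525 m3
Air = (1 - 0.977525) * 100 = 2.25%

2.25


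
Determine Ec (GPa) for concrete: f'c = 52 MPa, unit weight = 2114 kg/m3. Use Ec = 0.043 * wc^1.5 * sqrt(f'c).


Ec = 0.043 * 2114^1.5 * sqrt(52) / 1000
= 30.14 GPa

30.14


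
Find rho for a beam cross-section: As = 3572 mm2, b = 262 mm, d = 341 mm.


rho = As / (b * d)
= 3572 / (262 * 341)
= 0.04

0.04


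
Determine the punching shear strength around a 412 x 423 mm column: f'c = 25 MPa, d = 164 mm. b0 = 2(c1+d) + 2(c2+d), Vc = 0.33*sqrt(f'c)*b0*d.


b0 = 2*(412 + 164) + 2*(423 + 164) = 2326 mm
Vc = 0.33 * sqrt(25) * 2326 * 164 / 1000
= 629.42 kN

629.42


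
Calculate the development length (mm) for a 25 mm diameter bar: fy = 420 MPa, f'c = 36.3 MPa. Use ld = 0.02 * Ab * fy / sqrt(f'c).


Ab = pi * 25^2 / 4 = 490.874 mm2
ld = 0.02 * 490.874 * 420 / sqrt(36.3)
= 684.4 mm

684.4


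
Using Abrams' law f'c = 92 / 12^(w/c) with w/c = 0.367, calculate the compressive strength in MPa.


f'c = 92 / 12^0.367
= 92 / 2.489
= 36.96 MPa

36.96


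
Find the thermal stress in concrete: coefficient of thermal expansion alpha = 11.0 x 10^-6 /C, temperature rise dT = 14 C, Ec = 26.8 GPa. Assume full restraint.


sigma = alpha * dT * Ec
= 11.0e-6 * 14 * 26.8 * 1000
= 4.127 MPa

4.127


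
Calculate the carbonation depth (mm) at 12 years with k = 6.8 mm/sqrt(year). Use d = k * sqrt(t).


depth = k * sqrt(t)
= 6.8 * sqrt(12)
= 23.56 mm

23.56


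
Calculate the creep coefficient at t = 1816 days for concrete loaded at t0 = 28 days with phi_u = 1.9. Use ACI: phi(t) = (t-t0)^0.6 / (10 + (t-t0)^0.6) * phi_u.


dt = 1816 - 28 = 1788
phi = 1788^0.6 / (10 + 1788^0.6) * 1.9
= 1.709

1.709


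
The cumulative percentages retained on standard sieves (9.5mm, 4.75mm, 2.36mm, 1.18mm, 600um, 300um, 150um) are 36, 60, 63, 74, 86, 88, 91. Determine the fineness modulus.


FM = sum(cumulative % retained) / 100
= 498 / 100
= 4.98

4.98


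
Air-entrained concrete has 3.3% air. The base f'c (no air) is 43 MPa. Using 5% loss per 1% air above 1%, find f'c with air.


Strength loss = (3.3 - 1) * 5 = 11.5%
f'c = 43 * (1 - 11.5/100)
= 38.05 MPa

38.05


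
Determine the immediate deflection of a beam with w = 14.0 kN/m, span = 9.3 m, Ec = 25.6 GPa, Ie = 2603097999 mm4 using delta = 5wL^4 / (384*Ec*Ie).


Convert: L = 9.3 m = 9300 mm, Ec = 25.6 GPa = 25600 MPa
delta = 5 * 14.0 * 9300^4 / (384 * 25600 * 2603097999)
= 20.46 mm

20.46


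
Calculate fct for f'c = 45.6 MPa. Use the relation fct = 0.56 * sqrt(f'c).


fct = 0.56 * sqrt(45.6)
= 0.56 * 6.753
= 3.782 MPa

3.782


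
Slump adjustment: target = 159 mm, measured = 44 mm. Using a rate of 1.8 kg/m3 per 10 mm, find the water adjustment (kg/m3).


Difference = 159 - 44 = 115 mm
Water adjustment = 115 * 1.8 / 10 = 20.7 kg/m3

20.7


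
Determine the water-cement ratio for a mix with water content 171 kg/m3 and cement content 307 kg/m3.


w/c = water / cement
w/c = 171 / 307 = 0.557

0.557


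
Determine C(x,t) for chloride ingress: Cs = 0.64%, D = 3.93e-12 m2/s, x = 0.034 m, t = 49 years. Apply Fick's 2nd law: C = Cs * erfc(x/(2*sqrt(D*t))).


t_seconds = 49 * 365.25 * 24 * 3600 = 1546322400.0 s
arg = 0.034 / (2 * sqrt(3.93e-12 * 1546322400.0))
= 0.2181
erfc(0.2181) = 0.7578
C = 0.64 * 0.7578 = 0.485%

0.485


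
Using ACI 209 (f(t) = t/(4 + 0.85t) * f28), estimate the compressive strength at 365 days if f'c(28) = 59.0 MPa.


f(365) = 365 / (4 + 0.85 * 365) * 59.0
= 365 / 314.25 * 59.0
= 68.53 MPa

68.53


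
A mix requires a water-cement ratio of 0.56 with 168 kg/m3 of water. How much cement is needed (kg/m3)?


Cement = water / (w/c)
= 168 / 0.56
= 300.0 kg/m3

300.0


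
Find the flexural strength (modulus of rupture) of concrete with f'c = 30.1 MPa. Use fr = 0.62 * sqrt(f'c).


fr = 0.62 * sqrt(30.1)
= 3.402 MPa

3.402


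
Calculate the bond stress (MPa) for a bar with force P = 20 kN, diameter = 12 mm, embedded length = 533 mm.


u = P / (pi * db * ld)
= 20 * 1000 / (pi * 12 * 533)
= 0.995 MPa

0.995


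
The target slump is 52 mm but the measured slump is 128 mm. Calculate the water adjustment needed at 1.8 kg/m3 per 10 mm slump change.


Difference = 52 - 128 = -76 mm
Water adjustment = -76 * 1.8 / 10 = -13.7 kg/m3

-13.7


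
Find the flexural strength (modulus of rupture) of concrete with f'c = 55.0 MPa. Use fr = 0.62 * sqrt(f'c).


fr = 0.62 * sqrt(55.0)
= 4.598 MPa

4.598


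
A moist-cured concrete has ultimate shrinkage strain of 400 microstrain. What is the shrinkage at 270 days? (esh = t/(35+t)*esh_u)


esh(270) = 270 / (35 + 270) * 400
= 270 / 305 * 400
= 354.1 microstrain

354.1


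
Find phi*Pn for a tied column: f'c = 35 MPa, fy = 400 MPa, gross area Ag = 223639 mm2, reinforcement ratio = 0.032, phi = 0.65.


Ast = rho * Ag = 0.032 * 223639 = 7156.448 mm2
phi*Pn = 0.65 * 0.80 * (0.85 * 35 * (223639 - 7156.448) + 400 * 7156.448) / 1000
= 4837.53 kN

4837.53


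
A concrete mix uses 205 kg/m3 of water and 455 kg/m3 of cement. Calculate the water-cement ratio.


w/c = water / cement
w/c = 205 / 455 = 0.451

0.451


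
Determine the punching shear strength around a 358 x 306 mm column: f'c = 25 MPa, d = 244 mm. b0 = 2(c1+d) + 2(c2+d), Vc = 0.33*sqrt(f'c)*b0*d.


b0 = 2*(358 + 244) + 2*(306 + 244) = 2304 mm
Vc = 0.33 * sqrt(25) * 2304 * 244 / 1000
= 927.59 kN

927.59


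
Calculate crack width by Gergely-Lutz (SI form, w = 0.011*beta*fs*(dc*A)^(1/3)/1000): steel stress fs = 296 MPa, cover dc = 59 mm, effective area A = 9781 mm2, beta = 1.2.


w = 0.011 * beta * fs * (dc * A)^(1/3) / 1000
= 0.011 * 1.2 * 296 * (59 * 9781)^(1/3) / 1000
= 0.325 mm

0.325


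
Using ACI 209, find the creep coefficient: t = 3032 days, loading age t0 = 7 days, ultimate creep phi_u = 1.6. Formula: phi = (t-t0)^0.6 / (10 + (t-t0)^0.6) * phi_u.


dt = 3032 - 7 = 3025
phi = 3025^0.6 / (10 + 3025^0.6) * 1.6
= 1.479

1.479


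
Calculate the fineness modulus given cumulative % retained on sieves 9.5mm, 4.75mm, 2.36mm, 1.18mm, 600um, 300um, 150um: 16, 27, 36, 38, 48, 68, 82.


FM = sum(cumulative % retained) / 100
= 315 / 100
= 3.15

3.15


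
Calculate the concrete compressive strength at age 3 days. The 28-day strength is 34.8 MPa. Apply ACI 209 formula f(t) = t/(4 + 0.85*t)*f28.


f(3) = 3 / (4 + 0.85 * 3) * 34.8
= 3 / 6.55 * 34.8
= 15.94 MPa

15.94


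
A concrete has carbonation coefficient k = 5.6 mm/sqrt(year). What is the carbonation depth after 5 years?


depth = k * sqrt(t)
= 5.6 * sqrt(5)
= 12.52 mm

12.52


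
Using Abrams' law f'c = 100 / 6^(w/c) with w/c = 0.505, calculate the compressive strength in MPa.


f'c = 100 / 6^0.505
= 100 / 2.472
= 40.46 MPa

40.46


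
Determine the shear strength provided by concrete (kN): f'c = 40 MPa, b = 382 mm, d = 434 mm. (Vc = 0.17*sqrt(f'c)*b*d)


Vc = 0.17 * sqrt(40) * 382 * 434 / 1000
= 178.25 kN

178.25


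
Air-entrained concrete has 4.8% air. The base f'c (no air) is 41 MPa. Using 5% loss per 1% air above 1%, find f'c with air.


Strength loss = (4.8 - 1) * 5 = 19.0%
f'c = 41 * (1 - 19.0/100)
= 33.21 MPa

33.21


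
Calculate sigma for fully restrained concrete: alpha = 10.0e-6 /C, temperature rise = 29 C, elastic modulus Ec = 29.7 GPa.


sigma = alpha * dT * Ec
= 10.0e-6 * 29 * 29.7 * 1000
= 8.613 MPa

8.613


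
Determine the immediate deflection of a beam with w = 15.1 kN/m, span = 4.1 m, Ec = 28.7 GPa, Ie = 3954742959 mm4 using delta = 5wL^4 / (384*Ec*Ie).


Convert: L = 4.1 m = 4100 mm, Ec = 28.7 GPa = 28700 MPa
delta = 5 * 15.1 * 4100^4 / (384 * 28700 * 3954742959)
= 0.49 mm

0.49


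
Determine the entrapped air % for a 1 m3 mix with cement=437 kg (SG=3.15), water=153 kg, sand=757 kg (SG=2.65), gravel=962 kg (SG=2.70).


Vol cement = 437 / (3.15 * 1000) = 0.13873 m3
Vol water = 153 / 1000 = 0.153 m3
Vol sand = 757 / (2.65 * 1000) = 0.28566 m3
Vol gravel = 962 / (2.70 * 1000) = 0.356296 m3
Total solid + water volume = 0.933687 m3
Air = (1 - 0.933687) * 100 = 6.63%

6.63


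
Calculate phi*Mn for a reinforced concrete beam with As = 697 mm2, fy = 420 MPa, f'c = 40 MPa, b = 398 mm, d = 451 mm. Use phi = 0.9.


a = As * fy / (0.85 * f'c * b)
= 697 * 420 / (0.85 * 40 * 398)
= 21.6332 mm
Mn = As * fy * (d - a/2) / 10^6
= 128.8593 kN-m
phi*Mn = 0.9 * 128.8593 = 115.97 kN-m

115.97


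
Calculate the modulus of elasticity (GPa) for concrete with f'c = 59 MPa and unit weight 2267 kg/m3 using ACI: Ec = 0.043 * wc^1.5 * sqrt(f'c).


Ec = 0.043 * 2267^1.5 * sqrt(59) / 1000
= 35.65 GPa

35.65


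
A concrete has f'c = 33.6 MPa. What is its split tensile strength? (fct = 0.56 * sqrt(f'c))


fct = 0.56 * sqrt(33.6)
= 0.56 * 5.797
= 3.246 MPa

3.246


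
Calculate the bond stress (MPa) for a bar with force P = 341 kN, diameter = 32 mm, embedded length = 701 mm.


u = P / (pi * db * ld)
= 341 * 1000 / (pi * 32 * 701)
= 4.839 MPa

4.839


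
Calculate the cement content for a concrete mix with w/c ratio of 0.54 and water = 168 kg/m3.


Cement = water / (w/c)
= 168 / 0.54
= 311.1 kg/m3

311.1


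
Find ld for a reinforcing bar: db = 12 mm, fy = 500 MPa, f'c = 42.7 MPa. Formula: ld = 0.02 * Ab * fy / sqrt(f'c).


Ab = pi * 12^2 / 4 = 113.097 mm2
ld = 0.02 * 113.097 * 500 / sqrt(42.7)
= 173.1 mm

173.1


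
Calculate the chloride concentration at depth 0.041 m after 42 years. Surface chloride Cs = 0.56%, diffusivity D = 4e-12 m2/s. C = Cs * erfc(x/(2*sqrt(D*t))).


t_seconds = 42 * 365.25 * 24 * 3600 = 1325419200.0 s
arg = 0.041 / (2 * sqrt(4e-12 * 1325419200.0))
= 0.2815
erfc(0.2815) = 0.6905
C = 0.56 * 0.6905 = 0.3867%

0.3867


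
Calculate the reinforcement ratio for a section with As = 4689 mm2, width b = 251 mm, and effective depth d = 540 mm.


rho = As / (b * d)
= 4689 / (251 * 540)
= 0.0346

0.0346


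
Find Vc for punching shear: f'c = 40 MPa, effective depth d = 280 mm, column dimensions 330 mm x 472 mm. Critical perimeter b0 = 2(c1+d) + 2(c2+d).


b0 = 2*(330 + 280) + 2*(472 + 280) = 2724 mm
Vc = 0.33 * sqrt(40) * 2724 * 280 / 1000
= 1591.88 kN

1591.88


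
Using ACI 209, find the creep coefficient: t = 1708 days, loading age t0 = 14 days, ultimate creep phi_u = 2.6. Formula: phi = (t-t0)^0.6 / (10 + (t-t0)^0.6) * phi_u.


dt = 1708 - 14 = 1694
phi = 1694^0.6 / (10 + 1694^0.6) * 2.6
= 2.331

2.331


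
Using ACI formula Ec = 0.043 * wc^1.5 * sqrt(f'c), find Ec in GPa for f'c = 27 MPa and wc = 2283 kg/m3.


Ec = 0.043 * 2283^1.5 * sqrt(27) / 1000
= 24.37 GPa

24.37


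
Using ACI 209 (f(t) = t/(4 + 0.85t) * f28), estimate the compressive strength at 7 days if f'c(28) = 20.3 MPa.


f(7) = 7 / (4 + 0.85 * 7) * 20.3
= 7 / 9.95 * 20.3
= 14.28 MPa

14.28


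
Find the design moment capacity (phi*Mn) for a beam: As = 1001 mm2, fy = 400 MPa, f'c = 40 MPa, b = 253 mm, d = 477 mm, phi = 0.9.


a = As * fy / (0.85 * f'c * b)
= 1001 * 400 / (0.85 * 40 * 253)
= 46.5473 mm
Mn = As * fy * (d - a/2) / 10^6
= 181.672 kN-m
phi*Mn = 0.9 * 181.672 = 163.5 kN-m

163.5


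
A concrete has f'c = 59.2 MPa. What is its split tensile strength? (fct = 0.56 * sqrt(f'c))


fct = 0.56 * sqrt(59.2)
= 0.56 * 7.694
= 4.309 MPa

4.309


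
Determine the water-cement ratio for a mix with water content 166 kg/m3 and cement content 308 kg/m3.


w/c = water / cement
w/c = 166 / 308 = 0.539

0.539


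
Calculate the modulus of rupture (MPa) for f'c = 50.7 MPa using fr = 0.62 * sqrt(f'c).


fr = 0.62 * sqrt(50.7)
= 4.415 MPa

4.415


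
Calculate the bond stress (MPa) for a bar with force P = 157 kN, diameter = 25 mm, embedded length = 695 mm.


u = P / (pi * db * ld)
= 157 * 1000 / (pi * 25 * 695)
= 2.876 MPa

2.876


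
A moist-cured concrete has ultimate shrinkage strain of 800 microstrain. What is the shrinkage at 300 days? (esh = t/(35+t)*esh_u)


esh(300) = 300 / (35 + 300) * 800
= 300 / 335 * 800
= 716.4 microstrain

716.4


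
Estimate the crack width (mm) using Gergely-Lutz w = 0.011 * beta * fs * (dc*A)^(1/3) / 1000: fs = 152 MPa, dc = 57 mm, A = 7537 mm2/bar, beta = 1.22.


w = 0.011 * beta * fs * (dc * A)^(1/3) / 1000
= 0.011 * 1.22 * 152 * (57 * 7537)^(1/3) / 1000
= 0.154 mm

0.154


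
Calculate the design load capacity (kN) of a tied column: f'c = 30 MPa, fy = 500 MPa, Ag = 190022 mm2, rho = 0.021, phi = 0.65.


Ast = rho * Ag = 0.021 * 190022 = 3990.462 mm2
phi*Pn = 0.65 * 0.80 * (0.85 * 30 * (190022 - 3990.462) + 500 * 3990.462) / 1000
= 3504.3 kN

3504.3


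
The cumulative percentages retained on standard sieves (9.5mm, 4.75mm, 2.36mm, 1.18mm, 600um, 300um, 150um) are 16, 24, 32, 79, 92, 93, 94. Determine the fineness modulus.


FM = sum(cumulative % retained) / 100
= 430 / 100
= 4.3

4.3


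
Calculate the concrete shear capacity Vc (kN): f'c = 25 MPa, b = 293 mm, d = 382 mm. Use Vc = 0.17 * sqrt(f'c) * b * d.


Vc = 0.17 * sqrt(25) * 293 * 382 / 1000
= 95.14 kN

95.14


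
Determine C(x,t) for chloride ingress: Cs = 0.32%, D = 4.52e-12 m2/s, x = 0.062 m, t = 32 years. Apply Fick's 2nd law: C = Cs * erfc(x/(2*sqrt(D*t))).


t_seconds = 32 * 365.25 * 24 * 3600 = 1009843200.0 s
arg = 0.062 / (2 * sqrt(4.52e-12 * 1009843200.0))
= 0.4588
erfc(0.4588) = 0.5164
C = 0.32 * 0.5164 = 0.1652%

0.1652


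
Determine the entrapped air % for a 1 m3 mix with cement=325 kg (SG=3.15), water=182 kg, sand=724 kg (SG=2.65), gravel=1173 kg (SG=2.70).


Vol cement = 325 / (3.15 * 1000) = 0.103175 m3
Vol water = 182 / 1000 = 0.182 m3
Vol sand = 724 / (2.65 * 1000) = 0.273208 m3
Vol gravel = 1173 / (2.70 * 1000) = 0.434444 m3
Total solid + water volume = 0.992827 m3
Air = (1 - 0.992827) * 100 = 0.72%

0.72


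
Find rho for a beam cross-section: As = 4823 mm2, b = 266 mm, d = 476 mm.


rho = As / (b * d)
= 4823 / (266 * 476)
= 0.0381

0.0381


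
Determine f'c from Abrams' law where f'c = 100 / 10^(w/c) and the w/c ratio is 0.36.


f'c = 100 / 10^0.36
= 100 / 2.291
= 43.65 MPa

43.65


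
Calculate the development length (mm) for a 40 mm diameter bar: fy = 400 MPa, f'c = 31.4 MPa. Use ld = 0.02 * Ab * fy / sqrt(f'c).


Ab = pi * 40^2 / 4 = 1256.637 mm2
ld = 0.02 * 1256.637 * 400 / sqrt(31.4)
= 1794.1 mm

1794.1


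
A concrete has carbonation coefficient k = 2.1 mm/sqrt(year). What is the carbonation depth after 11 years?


depth = k * sqrt(t)
= 2.1 * sqrt(11)
= 6.96 mm

6.96


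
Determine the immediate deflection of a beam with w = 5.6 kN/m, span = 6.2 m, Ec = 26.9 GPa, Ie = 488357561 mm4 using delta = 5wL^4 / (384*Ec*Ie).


Convert: L = 6.2 m = 6200 mm, Ec = 26.9 GPa = 26900 MPa
delta = 5 * 5.6 * 6200^4 / (384 * 26900 * 488357561)
= 8.2 mm

8.2


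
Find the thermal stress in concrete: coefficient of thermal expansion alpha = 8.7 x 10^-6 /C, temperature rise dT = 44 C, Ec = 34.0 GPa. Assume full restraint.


sigma = alpha * dT * Ec
= 8.7e-6 * 44 * 34.0 * 1000
= 13.015 MPa

13.015


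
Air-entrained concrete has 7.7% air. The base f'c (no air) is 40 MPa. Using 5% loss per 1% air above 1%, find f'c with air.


Strength loss = (7.7 - 1) * 5 = 33.5%
f'c = 40 * (1 - 33.5/100)
= 26.6 MPa

26.6


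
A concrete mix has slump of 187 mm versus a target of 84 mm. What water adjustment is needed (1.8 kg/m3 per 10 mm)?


Difference = 84 - 187 = -103 mm
Water adjustment = -103 * 1.8 / 10 = -18.5 kg/m3

-18.5


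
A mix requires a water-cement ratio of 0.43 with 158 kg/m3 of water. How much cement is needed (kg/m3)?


Cement = water / (w/c)
= 158 / 0.43
= 367.4 kg/m3

367.4


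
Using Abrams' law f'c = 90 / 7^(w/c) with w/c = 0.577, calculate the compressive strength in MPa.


f'c = 90 / 7^0.577
= 90 / 3.073
= 29.28 MPa

29.28


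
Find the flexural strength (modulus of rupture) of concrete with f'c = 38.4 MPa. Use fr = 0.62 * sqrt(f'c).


fr = 0.62 * sqrt(38.4)
= 3.842 MPa

3.842


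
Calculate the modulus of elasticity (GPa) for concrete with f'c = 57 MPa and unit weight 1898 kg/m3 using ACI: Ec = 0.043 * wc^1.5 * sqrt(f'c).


Ec = 0.043 * 1898^1.5 * sqrt(57) / 1000
= 26.84 GPa

26.84


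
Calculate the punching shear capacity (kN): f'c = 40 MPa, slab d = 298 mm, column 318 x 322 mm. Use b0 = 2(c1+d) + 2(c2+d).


b0 = 2*(318 + 298) + 2*(322 + 298) = 2472 mm
Vc = 0.33 * sqrt(40) * 2472 * 298 / 1000
= 1537.48 kN

1537.48


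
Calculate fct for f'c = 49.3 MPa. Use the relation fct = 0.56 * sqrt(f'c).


fct = 0.56 * sqrt(49.3)
= 0.56 * 7.021
= 3.932 MPa

3.932


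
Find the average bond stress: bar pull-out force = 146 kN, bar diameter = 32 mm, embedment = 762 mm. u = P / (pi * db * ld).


u = P / (pi * db * ld)
= 146 * 1000 / (pi * 32 * 762)
= 1.906 MPa

1.906


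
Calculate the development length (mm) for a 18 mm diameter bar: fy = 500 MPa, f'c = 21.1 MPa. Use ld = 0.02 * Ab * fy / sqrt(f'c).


Ab = pi * 18^2 / 4 = 254.469 mm2
ld = 0.02 * 254.469 * 500 / sqrt(21.1)
= 554.0 mm

554.0


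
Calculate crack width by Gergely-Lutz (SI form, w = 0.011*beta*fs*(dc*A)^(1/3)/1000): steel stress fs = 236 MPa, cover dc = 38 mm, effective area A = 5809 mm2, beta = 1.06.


w = 0.011 * beta * fs * (dc * A)^(1/3) / 1000
= 0.011 * 1.06 * 236 * (38 * 5809)^(1/3) / 1000
= 0.166 mm

0.166


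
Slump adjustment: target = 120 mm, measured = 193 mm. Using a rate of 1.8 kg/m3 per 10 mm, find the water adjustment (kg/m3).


Difference = 120 - 193 = -73 mm
Water adjustment = -73 * 1.8 / 10 = -13.1 kg/m3

-13.1


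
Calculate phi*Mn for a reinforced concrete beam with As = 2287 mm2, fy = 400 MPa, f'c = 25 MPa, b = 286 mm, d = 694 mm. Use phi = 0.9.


a = As * fy / (0.85 * f'c * b)
= 2287 * 400 / (0.85 * 25 * 286)
= 150.5224 mm
Mn = As * fy * (d - a/2) / 10^6
= 566.0222 kN-m
phi*Mn = 0.9 * 566.0222 = 509.42 kN-m

509.42


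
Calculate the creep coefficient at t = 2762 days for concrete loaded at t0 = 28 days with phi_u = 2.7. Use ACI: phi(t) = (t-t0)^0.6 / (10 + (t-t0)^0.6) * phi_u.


dt = 2762 - 28 = 2734
phi = 2734^0.6 / (10 + 2734^0.6) * 2.7
= 2.485

2.485


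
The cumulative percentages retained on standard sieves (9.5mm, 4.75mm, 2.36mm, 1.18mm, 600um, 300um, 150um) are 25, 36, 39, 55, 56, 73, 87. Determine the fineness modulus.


FM = sum(cumulative % retained) / 100
= 371 / 100
= 3.71

3.71


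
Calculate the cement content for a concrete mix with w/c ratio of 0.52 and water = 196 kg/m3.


Cement = water / (w/c)
= 196 / 0.52
= 376.9 kg/m3

376.9


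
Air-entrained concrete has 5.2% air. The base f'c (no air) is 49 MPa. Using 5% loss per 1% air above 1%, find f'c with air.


Strength loss = (5.2 - 1) * 5 = 21.0%
f'c = 49 * (1 - 21.0/100)
= 38.71 MPa

38.71


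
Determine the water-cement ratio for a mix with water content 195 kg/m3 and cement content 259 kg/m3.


w/c = water / cement
w/c = 195 / 259 = 0.753

0.753


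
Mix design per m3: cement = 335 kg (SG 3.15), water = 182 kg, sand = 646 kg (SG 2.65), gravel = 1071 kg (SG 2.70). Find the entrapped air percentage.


Vol cement = 335 / (3.15 * 1000) = 0.106349 m3
Vol water = 182 / 1000 = 0.182 m3
Vol sand = 646 / (2.65 * 1000) = 0.243774 m3
Vol gravel = 1071 / (2.70 * 1000) = 0.396667 m3
Total solid + water volume = 0.928789 m3
Air = (1 - 0.928789) * 100 = 7.12%

7.12
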